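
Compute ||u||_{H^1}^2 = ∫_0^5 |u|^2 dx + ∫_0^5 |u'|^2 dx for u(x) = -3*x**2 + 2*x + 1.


||u||_{H^1}^2 = 14825/3

The H^1 norm (squared) on an interval (0, L) is
  ||u||_{H^1}^2 = ∫_0^L u(x)^2 dx + ∫_0^L u'(x)^2 dx.
Compute u'(x) = 2 - 6*x.
Then u(x)^2 = 9*x**4 - 12*x**3 - 2*x**2 + 4*x + 1 and u'(x)^2 = 36*x**2 - 24*x + 4.
Integrate each monomial from 0 to 5 using ∫_0^5 c·x^n dx = c·5^(n+1)/(n+1):
  ∫_0^5 u(x)^2 dx = ∫_0^5 (9*x^4 - 12*x^3 - 2*x^2 + 4*x + 1) dx. Term by term:
    ∫_0^5 9*x^4 dx = 5625;  ∫_0^5 -12*x^3 dx = -1875;  ∫_0^5 -2*x^2 dx = -250/3;
    ∫_0^5 4*x dx = 50;  ∫_0^5 1 dx = 5.
  Sum: 5625 − 1875 − 250/3 + 50 + 5 = 11165/3.
  ∫_0^5 u'(x)^2 dx = ∫_0^5 (36*x^2 - 24*x + 4) dx. Term by term:
    ∫_0^5 36*x^2 dx = 1500;  ∫_0^5 -24*x dx = -300;  ∫_0^5 4 dx = 20.
  Sum: 1500 − 300 + 20 = 1220.
Adding: ||u||_{H^1}^2 = 11165/3 + 1220 = 14825/3.


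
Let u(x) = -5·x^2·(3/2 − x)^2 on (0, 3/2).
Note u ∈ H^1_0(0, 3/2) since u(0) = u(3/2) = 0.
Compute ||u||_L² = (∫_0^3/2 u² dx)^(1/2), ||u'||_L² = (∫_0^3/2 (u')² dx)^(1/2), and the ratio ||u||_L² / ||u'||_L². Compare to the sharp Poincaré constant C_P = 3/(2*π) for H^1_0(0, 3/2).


||u||_L² / ||u'||_L² = sqrt(3)/4 < C_P = 3/(2*π).

u(x) = -5·x^2·(3/2 − x)^2, so u'(x) = 5*x*(-8*x^2 + 18*x - 9)/2.
u(x) = -5·x^2·(3/2 − x)^2 vanishes at x = 0 and x = 3/2, so u ∈ H^1_0(0, 3/2). Differentiate via the product rule and integrate the resulting polynomials term by term.
  ∫_0^3/2 u² dx = ∫_0^3/2 (25*x^8 - 150*x^7 + 675*x^6/2 - 675*x^5/2 + 2025*x^4/16) dx. Term by term:
    ∫_0^3/2 25*x^8 dx = 54675/512;  ∫_0^3/2 -150*x^7 dx = -492075/1024;  ∫_0^3/2 675*x^6/2 dx = 1476225/1792;
    ∫_0^3/2 -675*x^5/2 dx = -164025/256;  ∫_0^3/2 2025*x^4/16 dx = 98415/512.
  Sum: 54675/512 − 492075/1024 + 1476225/1792 − 164025/256 + 98415/512 = 10935/7168.
  ∫_0^3/2 (u')² dx = ∫_0^3/2 (400*x^6 - 1800*x^5 + 2925*x^4 - 2025*x^3 + 2025*x^2/4) dx. Term by term:
    ∫_0^3/2 400*x^6 dx = 54675/56;  ∫_0^3/2 -1800*x^5 dx = -54675/16;  ∫_0^3/2 2925*x^4 dx = 142155/32;
    ∫_0^3/2 -2025*x^3 dx = -164025/64;  ∫_0^3/2 2025*x^2/4 dx = 18225/32.
  Sum: 54675/56 − 54675/16 + 142155/32 − 164025/64 + 18225/32 = 3645/448.
∫_0^3/2 u² dx = 10935/7168, so ||u||_L² = 27*sqrt(105)/224.
∫_0^3/2 (u')² dx = 3645/448, so ||u'||_L² = 27*sqrt(35)/56.
Ratio ||u||_L² / ||u'||_L² = sqrt(3)/4.
Sharp Poincaré constant on H^1_0(0, 3/2) is C_P = L/π = 3/(2*π), achieved by sin(2*π/3·x).
A polynomial bump cannot attain the sharp Poincaré constant (only the first sine eigenfunction does), so the ratio is strictly less than C_P, consistent with ||u||_L² ≤ C_P ||u'||_L².


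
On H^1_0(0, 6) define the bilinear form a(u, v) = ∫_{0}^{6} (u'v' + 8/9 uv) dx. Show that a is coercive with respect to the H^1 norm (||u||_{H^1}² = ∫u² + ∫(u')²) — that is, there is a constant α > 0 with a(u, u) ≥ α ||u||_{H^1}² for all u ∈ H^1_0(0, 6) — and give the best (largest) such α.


α = (π^2 + 32)/(π^2 + 36)

Coercivity of a(·,·) on H^1_0(0, 6) means a(u, u) ≥ α ||u||_{H^1}² for every u ∈ H^1_0.
The interval has length L = 6, and Poincaré/coercivity depend only on L. Here a(u, u) = ∫(u')² + (8/9)·∫u².
Here 0 < c = 8/9 < 1. The condition a(u,u) ≥ α||u||_{H^1}² reads (1−α)∫(u')² ≥ (α−c)∫u². Any admissible α is ≤ 1 (rapidly oscillating u have ∫u²/∫(u')² → 0), and α = 1 would force 0 ≥ (1−c)∫u², impossible since c < 1; so 1−α > 0. By the sharp Poincaré inequality on H^1_0 of an interval of length L, ∫(u')² ≥ (π/L)²∫u² with equality for the first sine mode sin(π(x−x₀)/L) (x₀ the left endpoint), so the inequality holds for all u iff (1−α)(π/L)² ≥ α − c, i.e. α ≤ ((π/L)² + c)/((π/L)² + 1) = (1 + c(L/π)²)/(1 + (L/π)²). With (π/L)² = π^2/36 and c = 8/9, the largest admissible constant is α = ((π/L)² + c)/((π/L)² + 1).
Simplifying, α = (π^2 + 32)/(π^2 + 36).


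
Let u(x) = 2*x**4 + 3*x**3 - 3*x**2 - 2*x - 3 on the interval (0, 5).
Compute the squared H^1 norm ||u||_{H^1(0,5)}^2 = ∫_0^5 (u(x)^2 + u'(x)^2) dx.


||u||_{H^1}^2 = 151323320/63

The H^1 norm (squared) on an interval (0, L) is
  ||u||_{H^1}^2 = ∫_0^L u(x)^2 dx + ∫_0^L u'(x)^2 dx.
Compute u'(x) = 8*x**3 + 9*x**2 - 6*x - 2.
Then u(x)^2 = 4*x**8 + 12*x**7 - 3*x**6 - 26*x**5 - 15*x**4 - 6*x**3 + 22*x**2 + 12*x + 9 and u'(x)^2 = 64*x**6 + 144*x**5 - 15*x**4 - 140*x**3 + 24*x + 4.
Integrate each monomial from 0 to 5 using ∫_0^5 c·x^n dx = c·5^(n+1)/(n+1):
  ∫_0^5 u(x)^2 dx = ∫_0^5 (4*x^8 + 12*x^7 - 3*x^6 - 26*x^5 - 15*x^4 - 6*x^3 + 22*x^2 + 12*x + 9) dx. Term by term:
    ∫_0^5 4*x^8 dx = 7812500/9;  ∫_0^5 12*x^7 dx = 1171875/2;  ∫_0^5 -3*x^6 dx = -234375/7;
    ∫_0^5 -26*x^5 dx = -203125/3;  ∫_0^5 -15*x^4 dx = -9375;  ∫_0^5 -6*x^3 dx = -1875/2;
    ∫_0^5 22*x^2 dx = 2750/3;  ∫_0^5 12*x dx = 150;  ∫_0^5 9 dx = 45.
  Sum: 7812500/9 + 1171875/2 − 234375/7 − 203125/3 − 9375 − 1875/2 + 2750/3 + 150 + 45 = 84646910/63.
  ∫_0^5 u'(x)^2 dx = ∫_0^5 (64*x^6 + 144*x^5 - 15*x^4 - 140*x^3 + 24*x + 4) dx. Term by term:
    ∫_0^5 64*x^6 dx = 5000000/7;  ∫_0^5 144*x^5 dx = 375000;  ∫_0^5 -15*x^4 dx = -9375;
    ∫_0^5 -140*x^3 dx = -21875;  ∫_0^5 24*x dx = 300;  ∫_0^5 4 dx = 20.
  Sum: 5000000/7 + 375000 − 9375 − 21875 + 300 + 20 = 7408490/7.
Adding: ||u||_{H^1}^2 = 84646910/63 + 7408490/7 = 151323320/63.


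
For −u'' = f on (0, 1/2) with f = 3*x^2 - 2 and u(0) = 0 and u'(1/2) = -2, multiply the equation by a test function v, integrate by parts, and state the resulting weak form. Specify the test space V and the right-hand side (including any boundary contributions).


V = {v ∈ H^1(0, 1/2) : v(0) = 0} (test functions vanish at x = 0 where u is specified); weak form: ∫_0^1/2 u'v' dx = ∫_0^1/2 (3*x^2 - 2) v dx − 2·v(1/2) for all v ∈ V.

Multiply both sides by a test function v and integrate from 0 to 1/2:
  ∫_0^1/2 −u''(x) v(x) dx = ∫_0^1/2 f(x) v(x) dx.
Integrate the LHS by parts once:
  ∫_0^1/2 −u'' v dx = −[u'(x) v(x)]_0^1/2 + ∫_0^1/2 u'(x) v'(x) dx.
Thus ∫_0^1/2 u'(x) v'(x) dx = ∫_0^1/2 f(x) v(x) dx + [u'(x) v(x)]_0^1/2.
Choose V so that boundary terms are either known or forced to vanish.
Mixed BC: u(0) = 0 (Dirichlet) and u'(1/2) = -2 (Neumann). Define V = {v ∈ H^1(0, 1/2) : v(0) = 0}. Then [u' v]_0^1/2 = u'(1/2)·v(1/2) − u'(0)·0 = − 2·v(1/2).
Weak formulation: find u (satisfying any essential BC) such that ∫_0^1/2 u'(x) v'(x) dx = ∫_0^1/2 f v dx − 2·v(1/2) for all v ∈ V (Dirichlet at 0 absorbed into V; Neumann datum at x = 1/2 contributes the boundary term).
Substituting f(x) = 3*x^2 - 2, the right-hand side is ∫_0^1/2 (3*x^2 - 2) v dx − 2·v(1/2).


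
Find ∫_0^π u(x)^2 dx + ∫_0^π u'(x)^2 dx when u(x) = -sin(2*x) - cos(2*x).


||u||_{H^1(0,π)}^2 = 5*π

u'(x) = 2*sin(2*x) - 2*cos(2*x).
Expand u² and (u')² and integrate term by term on (0, π), using: for integers n ≥ 1, ∫_0^π sin²(nx) dx = ∫_0^π cos²(nx) dx = π/2; for n ≠ n', ∫_0^π sin(nx)sin(n'x) dx = ∫_0^π cos(nx)cos(n'x) dx = 0; and by product-to-sum, ∫_0^π sin(nx)cos(n'x) dx = ½∫_0^π [sin((n+n')x) + sin((n−n')x)] dx, which is 0 when n+n' is even and 2n/(n²−n'²) when n+n' is odd (it need not vanish on (0, π)).
  u² squared terms: (-1)²·∫cos(2x)² dx = 1·π/2 = π/2;  (-1)²·∫sin(2x)² dx = 1·π/2 = π/2.
  u² cross terms: 2·(-1)·(-1)·∫cos(2x)·sin(2x) dx = 2·(0) = 0.
  So ∫_0^π u² dx = π/2 + π/2 + 0 = π.
  (u')² squared terms: (-2)²·∫cos(2x)² dx = 4·π/2 = 2*π;  (2)²·∫sin(2x)² dx = 4·π/2 = 2*π.
  (u')² cross terms: 2·(-2)·(2)·∫cos(2x)·sin(2x) dx = -8·(0) = 0.
  So ∫_0^π (u')² dx = 2*π + 2*π + 0 = 4*π.
||u||_{H^1}^2 = (π) + (4*π) = 5*π.


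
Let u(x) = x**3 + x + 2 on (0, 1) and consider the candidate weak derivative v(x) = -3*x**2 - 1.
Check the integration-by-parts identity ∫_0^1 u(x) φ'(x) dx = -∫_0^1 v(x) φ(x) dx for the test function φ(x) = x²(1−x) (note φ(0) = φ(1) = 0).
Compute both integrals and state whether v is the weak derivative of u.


LHS = -11/60, RHS = 11/60. No, v is not the weak derivative of u.

u(x) = x**3 + x + 2, classical derivative u'(x) = 3*x**2 + 1.
φ(x) = x²(1−x), so φ'(x) = x*(2 - 3*x).
Note φ(0) = φ(1) = 0, so the boundary term u·φ vanishes.
LHS = ∫_0^1 u(x) φ'(x) dx = ∫_0^1 (-3*x^5 + 2*x^4 - 3*x^3 - 4*x^2 + 4*x) dx. Term by term:
  ∫_0^1 -3*x^5 dx = -1/2;  ∫_0^1 2*x^4 dx = 2/5;  ∫_0^1 -3*x^3 dx = -3/4;
  ∫_0^1 -4*x^2 dx = -4/3;  ∫_0^1 4*x dx = 2.
Sum: -1/2 + 2/5 − 3/4 − 4/3 + 2 = -11/60.
So LHS = -11/60.
∫_0^1 v(x) φ(x) dx = ∫_0^1 (3*x^5 - 3*x^4 + x^3 - x^2) dx. Term by term:
  ∫_0^1 3*x^5 dx = 1/2;  ∫_0^1 -3*x^4 dx = -3/5;  ∫_0^1 x^3 dx = 1/4;
  ∫_0^1 -x^2 dx = -1/3.
Sum: 1/2 − 3/5 + 1/4 − 1/3 = -11/60.
So RHS = -∫_0^1 v(x) φ(x) dx = 11/60.
LHS − RHS = -11/30 ≠ 0, so the identity fails.
(For a valid weak derivative the identity must hold for EVERY test function, in particular this one. The failure shows v is NOT the weak derivative of u.)
Correct weak derivative would be u'(x) = 3*x**2 + 1.


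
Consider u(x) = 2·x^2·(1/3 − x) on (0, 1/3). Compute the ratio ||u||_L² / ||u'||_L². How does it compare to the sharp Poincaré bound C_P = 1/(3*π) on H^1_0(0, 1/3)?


||u||_L² / ||u'||_L² = sqrt(14)/42 < C_P = 1/(3*π).

u(x) = 2·x^2·(1/3 − x), so u'(x) = 2*x*(2 - 9*x)/3.
u(x) = 2·x^2·(1/3 − x) vanishes at x = 0 and x = 1/3, so u ∈ H^1_0(0, 1/3). Differentiate via the product rule and integrate the resulting polynomials term by term.
  ∫_0^1/3 u² dx = ∫_0^1/3 (4*x^6 - 8*x^5/3 + 4*x^4/9) dx. Term by term:
    ∫_0^1/3 4*x^6 dx = 4/15309;  ∫_0^1/3 -8*x^5/3 dx = -4/6561;  ∫_0^1/3 4*x^4/9 dx = 4/10935.
  Sum: 4/15309 − 4/6561 + 4/10935 = 4/229635.
  ∫_0^1/3 (u')² dx = ∫_0^1/3 (36*x^4 - 16*x^3 + 16*x^2/9) dx. Term by term:
    ∫_0^1/3 36*x^4 dx = 4/135;  ∫_0^1/3 -16*x^3 dx = -4/81;  ∫_0^1/3 16*x^2/9 dx = 16/729.
  Sum: 4/135 − 4/81 + 16/729 = 8/3645.
∫_0^1/3 u² dx = 4/229635, so ||u||_L² = 2*sqrt(35)/2835.
∫_0^1/3 (u')² dx = 8/3645, so ||u'||_L² = 2*sqrt(10)/135.
Ratio ||u||_L² / ||u'||_L² = sqrt(14)/42.
Sharp Poincaré constant on H^1_0(0, 1/3) is C_P = L/π = 1/(3*π), achieved by sin(3*π·x).
A polynomial bump cannot attain the sharp Poincaré constant (only the first sine eigenfunction does), so the ratio is strictly less than C_P, consistent with ||u||_L² ≤ C_P ||u'||_L².


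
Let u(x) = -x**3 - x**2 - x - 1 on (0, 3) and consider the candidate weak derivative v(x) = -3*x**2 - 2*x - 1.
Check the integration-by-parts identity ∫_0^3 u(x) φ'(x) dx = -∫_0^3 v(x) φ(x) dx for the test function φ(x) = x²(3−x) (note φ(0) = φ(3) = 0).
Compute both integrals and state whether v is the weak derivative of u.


LHS = 2079/20, RHS = 2079/20. Yes, v = u' weakly.

u(x) = -x**3 - x**2 - x - 1, classical derivative u'(x) = -3*x**2 - 2*x - 1.
φ(x) = x²(3−x), so φ'(x) = 3*x*(2 - x).
Note φ(0) = φ(3) = 0, so the boundary term u·φ vanishes.
LHS = ∫_0^3 u(x) φ'(x) dx = ∫_0^3 (3*x^5 - 3*x^4 - 3*x^3 - 3*x^2 - 6*x) dx. Term by term:
  ∫_0^3 3*x^5 dx = 729/2;  ∫_0^3 -3*x^4 dx = -729/5;  ∫_0^3 -3*x^3 dx = -243/4;
  ∫_0^3 -3*x^2 dx = -27;  ∫_0^3 -6*x dx = -27.
Sum: 729/2 − 729/5 − 243/4 − 27 − 27 = 2079/20.
So LHS = 2079/20.
∫_0^3 v(x) φ(x) dx = ∫_0^3 (3*x^5 - 7*x^4 - 5*x^3 - 3*x^2) dx. Term by term:
  ∫_0^3 3*x^5 dx = 729/2;  ∫_0^3 -7*x^4 dx = -1701/5;  ∫_0^3 -5*x^3 dx = -405/4;
  ∫_0^3 -3*x^2 dx = -27.
Sum: 729/2 − 1701/5 − 405/4 − 27 = -2079/20.
So RHS = -∫_0^3 v(x) φ(x) dx = 2079/20.
LHS = RHS, so the identity holds for this test φ.
Moreover u is smooth here and v(x) = u'(x) = -3*x**2 - 2*x - 1 pointwise, so the identity holds for every test function. Hence v is the weak derivative of u.


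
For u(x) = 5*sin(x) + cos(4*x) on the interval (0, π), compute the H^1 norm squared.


||u||_{H^1(0,π)}^2 = -68/3 + 67*π/2

u'(x) = -4*sin(4*x) + 5*cos(x).
Expand u² and (u')² and integrate term by term on (0, π), using: for integers n ≥ 1, ∫_0^π sin²(nx) dx = ∫_0^π cos²(nx) dx = π/2; for n ≠ n', ∫_0^π sin(nx)sin(n'x) dx = ∫_0^π cos(nx)cos(n'x) dx = 0; and by product-to-sum, ∫_0^π sin(nx)cos(n'x) dx = ½∫_0^π [sin((n+n')x) + sin((n−n')x)] dx, which is 0 when n+n' is even and 2n/(n²−n'²) when n+n' is odd (it need not vanish on (0, π)).
  u² squared terms: (5)²·∫sin(x)² dx = 25·π/2 = 25*π/2;  (1)²·∫cos(4x)² dx = 1·π/2 = π/2.
  u² cross terms: 2·(5)·(1)·∫sin(x)·cos(4x) dx = 10·(-2/15) = -4/3.
  So ∫_0^π u² dx = 25*π/2 + π/2 − 4/3 = -4/3 + 13*π.
  (u')² squared terms: (-4)²·∫sin(4x)² dx = 16·π/2 = 8*π;  (5)²·∫cos(x)² dx = 25·π/2 = 25*π/2.
  (u')² cross terms: 2·(-4)·(5)·∫sin(4x)·cos(x) dx = -40·(8/15) = -64/3.
  So ∫_0^π (u')² dx = 8*π + 25*π/2 − 64/3 = -64/3 + 41*π/2.
||u||_{H^1}^2 = (-4/3 + 13*π) + (-64/3 + 41*π/2) = -68/3 + 67*π/2.


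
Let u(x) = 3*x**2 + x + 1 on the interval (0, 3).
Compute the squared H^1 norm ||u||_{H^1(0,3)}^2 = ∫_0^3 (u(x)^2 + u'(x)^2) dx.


||u||_{H^1}^2 = 10149/10

The H^1 norm (squared) on an interval (0, L) is
  ||u||_{H^1}^2 = ∫_0^L u(x)^2 dx + ∫_0^L u'(x)^2 dx.
Compute u'(x) = 6*x + 1.
Then u(x)^2 = 9*x**4 + 6*x**3 + 7*x**2 + 2*x + 1 and u'(x)^2 = 36*x**2 + 12*x + 1.
Integrate each monomial from 0 to 3 using ∫_0^3 c·x^n dx = c·3^(n+1)/(n+1):
  ∫_0^3 u(x)^2 dx = ∫_0^3 (9*x^4 + 6*x^3 + 7*x^2 + 2*x + 1) dx. Term by term:
    ∫_0^3 9*x^4 dx = 2187/5;  ∫_0^3 6*x^3 dx = 243/2;  ∫_0^3 7*x^2 dx = 63;
    ∫_0^3 2*x dx = 9;  ∫_0^3 1 dx = 3.
  Sum: 2187/5 + 243/2 + 63 + 9 + 3 = 6339/10.
  ∫_0^3 u'(x)^2 dx = ∫_0^3 (36*x^2 + 12*x + 1) dx. Term by term:
    ∫_0^3 36*x^2 dx = 324;  ∫_0^3 12*x dx = 54;  ∫_0^3 1 dx = 3.
  Sum: 324 + 54 + 3 = 381.
Adding: ||u||_{H^1}^2 = 6339/10 + 381 = 10149/10.


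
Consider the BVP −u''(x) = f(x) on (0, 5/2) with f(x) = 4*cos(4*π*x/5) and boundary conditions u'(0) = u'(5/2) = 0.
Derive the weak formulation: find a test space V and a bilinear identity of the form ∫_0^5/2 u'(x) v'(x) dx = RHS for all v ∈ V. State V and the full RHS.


V = H^1(0, 5/2) (no boundary constraint on v; u is determined up to an additive constant); weak form: ∫_0^5/2 u'v' dx = ∫_0^5/2 (4*cos(4*π*x/5)) v dx for all v ∈ V.

Multiply both sides by a test function v and integrate from 0 to 5/2:
  ∫_0^5/2 −u''(x) v(x) dx = ∫_0^5/2 f(x) v(x) dx.
Integrate the LHS by parts once:
  ∫_0^5/2 −u'' v dx = −[u'(x) v(x)]_0^5/2 + ∫_0^5/2 u'(x) v'(x) dx.
Thus ∫_0^5/2 u'(x) v'(x) dx = ∫_0^5/2 f(x) v(x) dx + [u'(x) v(x)]_0^5/2.
Choose V so that boundary terms are either known or forced to vanish.
u has homogeneous Neumann: u'(0) = u'(5/2) = 0. So [u' v]_0^5/2 = 0·v(5/2) − 0·v(0) = 0 for any v; take V = H^1(0, 5/2).
Weak formulation: find u (satisfying any essential BC) such that ∫_0^5/2 u'(x) v'(x) dx = ∫_0^5/2 f v dx for all v ∈ V (homogeneous Neumann, so boundary terms vanish).
Substituting f(x) = 4*cos(4*π*x/5), the right-hand side is ∫_0^5/2 (4*cos(4*π*x/5)) v dx.
Compatibility check (pure Neumann): taking v ≡ 1 ∈ V gives 0 = ∫_0^5/2 f dx + (0) − (0), i.e. ∫_0^5/2 f dx must equal u'(0) − u'(5/2) = 0. Indeed ∫_0^5/2 (4*cos(4*π*x/5)) dx = 0, so the data are compatible. The solution is then unique only up to an additive constant (fix it e.g. by requiring ∫_0^5/2 u dx = 0).


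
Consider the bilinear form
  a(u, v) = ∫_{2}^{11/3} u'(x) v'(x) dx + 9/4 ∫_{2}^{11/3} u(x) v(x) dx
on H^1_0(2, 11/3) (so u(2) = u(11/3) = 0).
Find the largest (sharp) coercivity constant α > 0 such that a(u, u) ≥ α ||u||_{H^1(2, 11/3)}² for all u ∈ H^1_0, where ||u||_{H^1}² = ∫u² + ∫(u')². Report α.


α = 1

Coercivity of a(·,·) on H^1_0(2, 11/3) means a(u, u) ≥ α ||u||_{H^1}² for every u ∈ H^1_0.
The interval has length L = 5/3, and Poincaré/coercivity depend only on L. Here a(u, u) = ∫(u')² + (9/4)·∫u².
Here c = 9/4 ≥ 1, so a(u,u) = ∫(u')² + c∫u² ≥ ∫(u')² + ∫u² = ||u||_{H^1}², i.e. α = 1 works. No larger α is possible: a(u,u) ≥ α||u||_{H^1}² means (1−α)∫(u')² ≥ (α−c)∫u², and for the modes u_n = sin(nπ(x−x₀)/L) (x₀ the left endpoint) one has ∫u_n²/∫(u_n')² = (L/(nπ))² → 0, so a(u_n,u_n)/||u_n||_{H^1}² → 1. Hence the optimal constant is α = 1.
Therefore α = 1.


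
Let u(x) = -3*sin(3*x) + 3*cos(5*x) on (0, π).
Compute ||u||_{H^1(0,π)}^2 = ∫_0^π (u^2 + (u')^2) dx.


||u||_{H^1(0,π)}^2 = 162*π

u'(x) = -15*sin(5*x) - 9*cos(3*x).
Expand u² and (u')² and integrate term by term on (0, π), using: for integers n ≥ 1, ∫_0^π sin²(nx) dx = ∫_0^π cos²(nx) dx = π/2; for n ≠ n', ∫_0^π sin(nx)sin(n'x) dx = ∫_0^π cos(nx)cos(n'x) dx = 0; and by product-to-sum, ∫_0^π sin(nx)cos(n'x) dx = ½∫_0^π [sin((n+n')x) + sin((n−n')x)] dx, which is 0 when n+n' is even and 2n/(n²−n'²) when n+n' is odd (it need not vanish on (0, π)).
  u² squared terms: (-3)²·∫sin(3x)² dx = 9·π/2 = 9*π/2;  (3)²·∫cos(5x)² dx = 9·π/2 = 9*π/2.
  u² cross terms: 2·(-3)·(3)·∫sin(3x)·cos(5x) dx = -18·(0) = 0.
  So ∫_0^π u² dx = 9*π/2 + 9*π/2 + 0 = 9*π.
  (u')² squared terms: (-15)²·∫sin(5x)² dx = 225·π/2 = 225*π/2;  (-9)²·∫cos(3x)² dx = 81·π/2 = 81*π/2.
  (u')² cross terms: 2·(-15)·(-9)·∫sin(5x)·cos(3x) dx = 270·(0) = 0.
  So ∫_0^π (u')² dx = 225*π/2 + 81*π/2 + 0 = 153*π.
||u||_{H^1}^2 = (9*π) + (153*π) = 162*π.


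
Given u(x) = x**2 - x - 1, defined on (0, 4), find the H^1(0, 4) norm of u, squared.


||u||_{H^1}^2 = 664/5

The H^1 norm (squared) on an interval (0, L) is
  ||u||_{H^1}^2 = ∫_0^L u(x)^2 dx + ∫_0^L u'(x)^2 dx.
Compute u'(x) = 2*x - 1.
Then u(x)^2 = x**4 - 2*x**3 - x**2 + 2*x + 1 and u'(x)^2 = 4*x**2 - 4*x + 1.
Integrate each monomial from 0 to 4 using ∫_0^4 c·x^n dx = c·4^(n+1)/(n+1):
  ∫_0^4 u(x)^2 dx = ∫_0^4 (x^4 - 2*x^3 - x^2 + 2*x + 1) dx. Term by term:
    ∫_0^4 x^4 dx = 1024/5;  ∫_0^4 -2*x^3 dx = -128;  ∫_0^4 -x^2 dx = -64/3;
    ∫_0^4 2*x dx = 16;  ∫_0^4 1 dx = 4.
  Sum: 1024/5 − 128 − 64/3 + 16 + 4 = 1132/15.
  ∫_0^4 u'(x)^2 dx = ∫_0^4 (4*x^2 - 4*x + 1) dx. Term by term:
    ∫_0^4 4*x^2 dx = 256/3;  ∫_0^4 -4*x dx = -32;  ∫_0^4 1 dx = 4.
  Sum: 256/3 − 32 + 4 = 172/3.
Adding: ||u||_{H^1}^2 = 1132/15 + 172/3 = 664/5.


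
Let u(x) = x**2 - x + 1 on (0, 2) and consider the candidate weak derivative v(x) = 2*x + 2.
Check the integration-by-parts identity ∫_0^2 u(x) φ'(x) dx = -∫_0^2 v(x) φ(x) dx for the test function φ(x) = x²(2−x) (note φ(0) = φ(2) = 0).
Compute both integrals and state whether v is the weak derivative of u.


LHS = -28/15, RHS = -88/15. No, v is not the weak derivative of u.

u(x) = x**2 - x + 1, classical derivative u'(x) = 2*x - 1.
φ(x) = x²(2−x), so φ'(x) = x*(4 - 3*x).
Note φ(0) = φ(2) = 0, so the boundary term u·φ vanishes.
LHS = ∫_0^2 u(x) φ'(x) dx = ∫_0^2 (-3*x^4 + 7*x^3 - 7*x^2 + 4*x) dx. Term by term:
  ∫_0^2 -3*x^4 dx = -96/5;  ∫_0^2 7*x^3 dx = 28;  ∫_0^2 -7*x^2 dx = -56/3;
  ∫_0^2 4*x dx = 8.
Sum: -96/5 + 28 − 56/3 + 8 = -28/15.
So LHS = -28/15.
∫_0^2 v(x) φ(x) dx = ∫_0^2 (-2*x^4 + 2*x^3 + 4*x^2) dx. Term by term:
  ∫_0^2 -2*x^4 dx = -64/5;  ∫_0^2 2*x^3 dx = 8;  ∫_0^2 4*x^2 dx = 32/3.
Sum: -64/5 + 8 + 32/3 = 88/15.
So RHS = -∫_0^2 v(x) φ(x) dx = -88/15.
LHS − RHS = 4 ≠ 0, so the identity fails.
(For a valid weak derivative the identity must hold for EVERY test function, in particular this one. The failure shows v is NOT the weak derivative of u.)
Correct weak derivative would be u'(x) = 2*x - 1.


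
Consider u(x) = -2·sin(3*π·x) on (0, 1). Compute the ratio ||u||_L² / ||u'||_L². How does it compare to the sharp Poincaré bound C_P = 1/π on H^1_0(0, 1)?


||u||_L² / ||u'||_L² = 1/(3*π) < C_P = 1/π.

u(x) = -2·sin(3*π·x), so u'(x) = -6*π*cos(3*π*x).
Writing u(x) = A·sin(kπx/L) with A = -2 and k = 3, use ∫_0^L sin²(kπx/L) dx = L/2 and ∫_0^L cos²(kπx/L) dx = L/2.
u² = 4·sin²(3*π·x) and (u')² = 36*π^2·cos²(3*π·x), and each of sin², cos² integrates to L/2 = 1/2 over (0, 1).
∫_0^1 u² dx = 2, so ||u||_L² = sqrt(2).
∫_0^1 (u')² dx = 18*π^2, so ||u'||_L² = 3*sqrt(2)*π.
Ratio ||u||_L² / ||u'||_L² = 1/(3*π).
Sharp Poincaré constant on H^1_0(0, 1) is C_P = L/π = 1/π, achieved by sin(π·x).
This is the k = 3 harmonic; the ratio L/(kπ) is strictly less than C_P = L/π, consistent with the sharp inequality ||u||_L² ≤ C_P ||u'||_L².


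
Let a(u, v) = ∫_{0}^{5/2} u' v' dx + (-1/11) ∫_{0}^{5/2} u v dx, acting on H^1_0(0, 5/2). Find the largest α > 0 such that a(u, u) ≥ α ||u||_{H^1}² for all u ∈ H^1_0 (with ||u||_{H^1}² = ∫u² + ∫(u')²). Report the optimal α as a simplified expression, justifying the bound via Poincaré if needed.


α = (-25 + 44*π^2)/(11*(25 + 4*π^2))

Coercivity of a(·,·) on H^1_0(0, 5/2) means a(u, u) ≥ α ||u||_{H^1}² for every u ∈ H^1_0.
The interval has length L = 5/2, and Poincaré/coercivity depend only on L. Here a(u, u) = ∫(u')² + (-1/11)·∫u².
Here c = -1/11 < 0 with |c| < (π/L)² = 4*π^2/25, so coercivity still holds. The condition a(u,u) ≥ α||u||_{H^1}² reads (1−α)∫(u')² ≥ (α−c)∫u². Any admissible α is ≤ 1 (rapidly oscillating u have ∫u²/∫(u')² → 0), and α = 1 would force 0 ≥ (1−c)∫u², impossible since c < 1; so 1−α > 0. By the sharp Poincaré inequality on H^1_0 of an interval of length L, ∫(u')² ≥ (π/L)²∫u² with equality for the first sine mode sin(π(x−x₀)/L) (x₀ the left endpoint), so the inequality holds for all u iff (1−α)(π/L)² ≥ α − c, i.e. α ≤ ((π/L)² + c)/((π/L)² + 1) = (1 + c(L/π)²)/(1 + (L/π)²). (Direct route, valid since c ≤ 0: Poincaré gives c∫u² ≥ c(L/π)²∫(u')², so a(u,u) ≥ (1 + c(L/π)²)∫(u')², while ||u||_{H^1}² ≤ (1 + (L/π)²)∫(u')²; dividing yields the same α.) With (π/L)² = 4*π^2/25 and c = -1/11, the largest admissible constant is α = ((π/L)² + c)/((π/L)² + 1).
Simplifying, α = (-25 + 44*π^2)/(11*(25 + 4*π^2)).


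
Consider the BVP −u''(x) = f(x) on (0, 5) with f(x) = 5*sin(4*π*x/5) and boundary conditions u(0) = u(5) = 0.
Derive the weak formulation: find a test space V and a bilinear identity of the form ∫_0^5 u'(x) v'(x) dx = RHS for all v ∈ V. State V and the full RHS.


V = H^1_0(0, 5) (so v(0) = v(5) = 0); weak form: ∫_0^5 u'v' dx = ∫_0^5 (5*sin(4*π*x/5)) v dx for all v ∈ V.

Multiply both sides by a test function v and integrate from 0 to 5:
  ∫_0^5 −u''(x) v(x) dx = ∫_0^5 f(x) v(x) dx.
Integrate the LHS by parts once:
  ∫_0^5 −u'' v dx = −[u'(x) v(x)]_0^5 + ∫_0^5 u'(x) v'(x) dx.
Thus ∫_0^5 u'(x) v'(x) dx = ∫_0^5 f(x) v(x) dx + [u'(x) v(x)]_0^5.
Choose V so that boundary terms are either known or forced to vanish.
u is Dirichlet: u(0) = u(5) = 0. Let V = H^1_0(0, 5); then v(0) = v(5) = 0, and [u' v]_0^5 = 0.
Weak formulation: find u (satisfying any essential BC) such that ∫_0^5 u'(x) v'(x) dx = ∫_0^5 f v dx for all v ∈ V.
Substituting f(x) = 5*sin(4*π*x/5), the right-hand side is ∫_0^5 (5*sin(4*π*x/5)) v dx.


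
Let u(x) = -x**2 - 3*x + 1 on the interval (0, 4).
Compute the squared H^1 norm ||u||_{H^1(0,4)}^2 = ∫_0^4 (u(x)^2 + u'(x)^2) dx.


||u||_{H^1}^2 = 13672/15

The H^1 norm (squared) on an interval (0, L) is
  ||u||_{H^1}^2 = ∫_0^L u(x)^2 dx + ∫_0^L u'(x)^2 dx.
Compute u'(x) = -2*x - 3.
Then u(x)^2 = x**4 + 6*x**3 + 7*x**2 - 6*x + 1 and u'(x)^2 = 4*x**2 + 12*x + 9.
Integrate each monomial from 0 to 4 using ∫_0^4 c·x^n dx = c·4^(n+1)/(n+1):
  ∫_0^4 u(x)^2 dx = ∫_0^4 (x^4 + 6*x^3 + 7*x^2 - 6*x + 1) dx. Term by term:
    ∫_0^4 x^4 dx = 1024/5;  ∫_0^4 6*x^3 dx = 384;  ∫_0^4 7*x^2 dx = 448/3;
    ∫_0^4 -6*x dx = -48;  ∫_0^4 1 dx = 4.
  Sum: 1024/5 + 384 + 448/3 − 48 + 4 = 10412/15.
  ∫_0^4 u'(x)^2 dx = ∫_0^4 (4*x^2 + 12*x + 9) dx. Term by term:
    ∫_0^4 4*x^2 dx = 256/3;  ∫_0^4 12*x dx = 96;  ∫_0^4 9 dx = 36.
  Sum: 256/3 + 96 + 36 = 652/3.
Adding: ||u||_{H^1}^2 = 10412/15 + 652/3 = 13672/15.


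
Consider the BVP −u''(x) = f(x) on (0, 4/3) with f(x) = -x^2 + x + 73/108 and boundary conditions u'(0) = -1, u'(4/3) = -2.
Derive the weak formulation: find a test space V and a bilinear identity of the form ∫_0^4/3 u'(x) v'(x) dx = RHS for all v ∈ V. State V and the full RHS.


V = H^1(0, 4/3) (v unrestricted at boundary; u is determined up to an additive constant); weak form: ∫_0^4/3 u'v' dx = ∫_0^4/3 (-x^2 + x + 73/108) v dx − 2·v(4/3) + v(0) for all v ∈ V.

Multiply both sides by a test function v and integrate from 0 to 4/3:
  ∫_0^4/3 −u''(x) v(x) dx = ∫_0^4/3 f(x) v(x) dx.
Integrate the LHS by parts once:
  ∫_0^4/3 −u'' v dx = −[u'(x) v(x)]_0^4/3 + ∫_0^4/3 u'(x) v'(x) dx.
Thus ∫_0^4/3 u'(x) v'(x) dx = ∫_0^4/3 f(x) v(x) dx + [u'(x) v(x)]_0^4/3.
Choose V so that boundary terms are either known or forced to vanish.
u has inhomogeneous Neumann u'(0) = -1, u'(4/3) = -2. [u' v]_0^4/3 = (-2)·v(4/3) − (-1)·v(0) = − 2·v(4/3) + v(0). Take V = H^1(0, 4/3); boundary term becomes part of RHS.
Weak formulation: find u (satisfying any essential BC) such that ∫_0^4/3 u'(x) v'(x) dx = ∫_0^4/3 f v dx − 2·v(4/3) + v(0) for all v ∈ V (Neumann data are natural BCs: they enter the RHS as boundary terms).
Substituting f(x) = -x^2 + x + 73/108, the right-hand side is ∫_0^4/3 (-x^2 + x + 73/108) v dx − 2·v(4/3) + v(0).
Compatibility check (pure Neumann): taking v ≡ 1 ∈ V gives 0 = ∫_0^4/3 f dx + (-2) − (-1), i.e. ∫_0^4/3 f dx must equal u'(0) − u'(4/3) = 1. Indeed ∫_0^4/3 (-x^2 + x + 73/108) dx = 1, so the data are compatible. The solution is then unique only up to an additive constant (fix it e.g. by requiring ∫_0^4/3 u dx = 0).


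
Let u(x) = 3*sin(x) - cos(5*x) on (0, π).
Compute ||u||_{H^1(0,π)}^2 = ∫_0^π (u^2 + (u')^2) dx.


||u||_{H^1(0,π)}^2 = 22*π

u'(x) = 5*sin(5*x) + 3*cos(x).
Expand u² and (u')² and integrate term by term on (0, π), using: for integers n ≥ 1, ∫_0^π sin²(nx) dx = ∫_0^π cos²(nx) dx = π/2; for n ≠ n', ∫_0^π sin(nx)sin(n'x) dx = ∫_0^π cos(nx)cos(n'x) dx = 0; and by product-to-sum, ∫_0^π sin(nx)cos(n'x) dx = ½∫_0^π [sin((n+n')x) + sin((n−n')x)] dx, which is 0 when n+n' is even and 2n/(n²−n'²) when n+n' is odd (it need not vanish on (0, π)).
  u² squared terms: (-1)²·∫cos(5x)² dx = 1·π/2 = π/2;  (3)²·∫sin(x)² dx = 9·π/2 = 9*π/2.
  u² cross terms: 2·(-1)·(3)·∫cos(5x)·sin(x) dx = -6·(0) = 0.
  So ∫_0^π u² dx = π/2 + 9*π/2 + 0 = 5*π.
  (u')² squared terms: (3)²·∫cos(x)² dx = 9·π/2 = 9*π/2;  (5)²·∫sin(5x)² dx = 25·π/2 = 25*π/2.
  (u')² cross terms: 2·(3)·(5)·∫cos(x)·sin(5x) dx = 30·(0) = 0.
  So ∫_0^π (u')² dx = 9*π/2 + 25*π/2 + 0 = 17*π.
||u||_{H^1}^2 = (5*π) + (17*π) = 22*π.


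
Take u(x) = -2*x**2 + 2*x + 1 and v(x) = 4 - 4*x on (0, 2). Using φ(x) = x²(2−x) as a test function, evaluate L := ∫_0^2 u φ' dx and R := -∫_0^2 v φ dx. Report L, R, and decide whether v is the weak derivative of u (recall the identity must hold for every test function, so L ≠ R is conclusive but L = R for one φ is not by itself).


LHS = 56/15, RHS = 16/15. No, v is not the weak derivative of u.

u(x) = -2*x**2 + 2*x + 1, classical derivative u'(x) = 2 - 4*x.
φ(x) = x²(2−x), so φ'(x) = x*(4 - 3*x).
Note φ(0) = φ(2) = 0, so the boundary term u·φ vanishes.
LHS = ∫_0^2 u(x) φ'(x) dx = ∫_0^2 (6*x^4 - 14*x^3 + 5*x^2 + 4*x) dx. Term by term:
  ∫_0^2 6*x^4 dx = 192/5;  ∫_0^2 -14*x^3 dx = -56;  ∫_0^2 5*x^2 dx = 40/3;
  ∫_0^2 4*x dx = 8.
Sum: 192/5 − 56 + 40/3 + 8 = 56/15.
So LHS = 56/15.
∫_0^2 v(x) φ(x) dx = ∫_0^2 (4*x^4 - 12*x^3 + 8*x^2) dx. Term by term:
  ∫_0^2 4*x^4 dx = 128/5;  ∫_0^2 -12*x^3 dx = -48;  ∫_0^2 8*x^2 dx = 64/3.
Sum: 128/5 − 48 + 64/3 = -16/15.
So RHS = -∫_0^2 v(x) φ(x) dx = 16/15.
LHS − RHS = 8/3 ≠ 0, so the identity fails.
(For a valid weak derivative the identity must hold for EVERY test function, in particular this one. The failure shows v is NOT the weak derivative of u.)
Correct weak derivative would be u'(x) = 2 - 4*x.


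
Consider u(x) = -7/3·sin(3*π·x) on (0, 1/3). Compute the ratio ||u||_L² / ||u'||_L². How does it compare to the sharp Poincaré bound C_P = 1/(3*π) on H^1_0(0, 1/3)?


||u||_L² / ||u'||_L² = 1/(3*π) = C_P.

u(x) = -7/3·sin(3*π·x), so u'(x) = -7*π*cos(3*π*x).
Writing u(x) = A·sin(kπx/L) with A = -7/3 and k = 1, use ∫_0^L sin²(kπx/L) dx = L/2 and ∫_0^L cos²(kπx/L) dx = L/2.
u² = 49/9·sin²(3*π·x) and (u')² = 49*π^2·cos²(3*π·x), and each of sin², cos² integrates to L/2 = 1/6 over (0, 1/3).
∫_0^1/3 u² dx = 49/54, so ||u||_L² = 7*sqrt(6)/18.
∫_0^1/3 (u')² dx = 49*π^2/6, so ||u'||_L² = 7*sqrt(6)*π/6.
Ratio ||u||_L² / ||u'||_L² = 1/(3*π).
Sharp Poincaré constant on H^1_0(0, 1/3) is C_P = L/π = 1/(3*π), achieved by sin(3*π·x).
This is the k = 1 eigenfunction (up to amplitude), so the ratio equals the sharp Poincaré constant exactly.


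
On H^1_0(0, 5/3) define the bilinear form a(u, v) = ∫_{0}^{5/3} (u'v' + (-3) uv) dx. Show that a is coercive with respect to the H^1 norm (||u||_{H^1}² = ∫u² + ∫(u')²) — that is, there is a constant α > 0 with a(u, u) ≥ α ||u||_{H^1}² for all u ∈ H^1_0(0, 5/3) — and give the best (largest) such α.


α = 3*(-25 + 3*π^2)/(25 + 9*π^2)

Coercivity of a(·,·) on H^1_0(0, 5/3) means a(u, u) ≥ α ||u||_{H^1}² for every u ∈ H^1_0.
The interval has length L = 5/3, and Poincaré/coercivity depend only on L. Here a(u, u) = ∫(u')² + (-3)·∫u².
Here c = -3 < 0 with |c| < (π/L)² = 9*π^2/25, so coercivity still holds. The condition a(u,u) ≥ α||u||_{H^1}² reads (1−α)∫(u')² ≥ (α−c)∫u². Any admissible α is ≤ 1 (rapidly oscillating u have ∫u²/∫(u')² → 0), and α = 1 would force 0 ≥ (1−c)∫u², impossible since c < 1; so 1−α > 0. By the sharp Poincaré inequality on H^1_0 of an interval of length L, ∫(u')² ≥ (π/L)²∫u² with equality for the first sine mode sin(π(x−x₀)/L) (x₀ the left endpoint), so the inequality holds for all u iff (1−α)(π/L)² ≥ α − c, i.e. α ≤ ((π/L)² + c)/((π/L)² + 1) = (1 + c(L/π)²)/(1 + (L/π)²). (Direct route, valid since c ≤ 0: Poincaré gives c∫u² ≥ c(L/π)²∫(u')², so a(u,u) ≥ (1 + c(L/π)²)∫(u')², while ||u||_{H^1}² ≤ (1 + (L/π)²)∫(u')²; dividing yields the same α.) With (π/L)² = 9*π^2/25 and c = -3, the largest admissible constant is α = ((π/L)² + c)/((π/L)² + 1).
Simplifying, α = 3*(-25 + 3*π^2)/(25 + 9*π^2).


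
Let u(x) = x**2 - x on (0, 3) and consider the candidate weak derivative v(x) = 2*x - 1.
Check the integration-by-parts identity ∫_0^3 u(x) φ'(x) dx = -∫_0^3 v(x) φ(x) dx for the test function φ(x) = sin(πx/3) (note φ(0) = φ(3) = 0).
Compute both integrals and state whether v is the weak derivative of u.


LHS = -12/π, RHS = -12/π. Yes, v = u' weakly.

u(x) = x**2 - x, classical derivative u'(x) = 2*x - 1.
φ(x) = sin(πx/3), so φ'(x) = π*cos(π*x/3)/3.
Note φ(0) = φ(3) = 0, so the boundary term u·φ vanishes.
LHS = ∫_0^3 u(x) φ'(x) dx = ∫_0^3 (π*x^2*cos(π*x/3)/3 - π*x*cos(π*x/3)/3) dx. Term by term:
  ∫_0^3 -π*x*cos(π*x/3)/3 dx = 6/π;  ∫_0^3 π*x^2*cos(π*x/3)/3 dx = -18/π.
Sum: 6/π − 18/π = -12/π.
So LHS = -12/π.
∫_0^3 v(x) φ(x) dx = ∫_0^3 (2*x*sin(π*x/3) - sin(π*x/3)) dx. Term by term:
  ∫_0^3 -sin(π*x/3) dx = -6/π;  ∫_0^3 2*x*sin(π*x/3) dx = 18/π.
Sum: -6/π + 18/π = 12/π.
So RHS = -∫_0^3 v(x) φ(x) dx = -12/π.
LHS = RHS, so the identity holds for this test φ.
Moreover u is smooth here and v(x) = u'(x) = 2*x - 1 pointwise, so the identity holds for every test function. Hence v is the weak derivative of u.


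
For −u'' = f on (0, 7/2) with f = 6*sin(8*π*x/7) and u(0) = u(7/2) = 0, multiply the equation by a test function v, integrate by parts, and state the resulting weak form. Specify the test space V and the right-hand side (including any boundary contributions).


V = H^1_0(0, 7/2) (so v(0) = v(7/2) = 0); weak form: ∫_0^7/2 u'v' dx = ∫_0^7/2 (6*sin(8*π*x/7)) v dx for all v ∈ V.

Multiply both sides by a test function v and integrate from 0 to 7/2:
  ∫_0^7/2 −u''(x) v(x) dx = ∫_0^7/2 f(x) v(x) dx.
Integrate the LHS by parts once:
  ∫_0^7/2 −u'' v dx = −[u'(x) v(x)]_0^7/2 + ∫_0^7/2 u'(x) v'(x) dx.
Thus ∫_0^7/2 u'(x) v'(x) dx = ∫_0^7/2 f(x) v(x) dx + [u'(x) v(x)]_0^7/2.
Choose V so that boundary terms are either known or forced to vanish.
u is Dirichlet: u(0) = u(7/2) = 0. Let V = H^1_0(0, 7/2); then v(0) = v(7/2) = 0, and [u' v]_0^7/2 = 0.
Weak formulation: find u (satisfying any essential BC) such that ∫_0^7/2 u'(x) v'(x) dx = ∫_0^7/2 f v dx for all v ∈ V.
Substituting f(x) = 6*sin(8*π*x/7), the right-hand side is ∫_0^7/2 (6*sin(8*π*x/7)) v dx.


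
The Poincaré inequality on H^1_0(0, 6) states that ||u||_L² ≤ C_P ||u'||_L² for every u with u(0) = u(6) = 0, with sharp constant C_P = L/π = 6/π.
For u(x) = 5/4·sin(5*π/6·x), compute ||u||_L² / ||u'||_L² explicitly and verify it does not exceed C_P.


||u||_L² / ||u'||_L² = 6/(5*π) < C_P = 6/π.

u(x) = 5/4·sin(5*π/6·x), so u'(x) = 25*π*cos(5*π*x/6)/24.
Writing u(x) = A·sin(kπx/L) with A = 5/4 and k = 5, use ∫_0^L sin²(kπx/L) dx = L/2 and ∫_0^L cos²(kπx/L) dx = L/2.
u² = 25/16·sin²(5*π/6·x) and (u')² = 625*π^2/576·cos²(5*π/6·x), and each of sin², cos² integrates to L/2 = 3 over (0, 6).
∫_0^6 u² dx = 75/16, so ||u||_L² = 5*sqrt(3)/4.
∫_0^6 (u')² dx = 625*π^2/192, so ||u'||_L² = 25*sqrt(3)*π/24.
Ratio ||u||_L² / ||u'||_L² = 6/(5*π).
Sharp Poincaré constant on H^1_0(0, 6) is C_P = L/π = 6/π, achieved by sin(π/6·x).
This is the k = 5 harmonic; the ratio L/(kπ) is strictly less than C_P = L/π, consistent with the sharp inequality ||u||_L² ≤ C_P ||u'||_L².


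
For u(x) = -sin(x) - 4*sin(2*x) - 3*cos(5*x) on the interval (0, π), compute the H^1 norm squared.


||u||_{H^1(0,π)}^2 = -832/7 + 158*π

u'(x) = 15*sin(5*x) - cos(x) - 8*cos(2*x).
Expand u² and (u')² and integrate term by term on (0, π), using: for integers n ≥ 1, ∫_0^π sin²(nx) dx = ∫_0^π cos²(nx) dx = π/2; for n ≠ n', ∫_0^π sin(nx)sin(n'x) dx = ∫_0^π cos(nx)cos(n'x) dx = 0; and by product-to-sum, ∫_0^π sin(nx)cos(n'x) dx = ½∫_0^π [sin((n+n')x) + sin((n−n')x)] dx, which is 0 when n+n' is even and 2n/(n²−n'²) when n+n' is odd (it need not vanish on (0, π)).
  u² squared terms: (-1)²·∫sin(x)² dx = 1·π/2 = π/2;  (-4)²·∫sin(2x)² dx = 16·π/2 = 8*π;  (-3)²·∫cos(5x)² dx = 9·π/2 = 9*π/2.
  u² cross terms: 2·(-1)·(-4)·∫sin(x)·sin(2x) dx = 8·(0) = 0;  2·(-1)·(-3)·∫sin(x)·cos(5x) dx = 6·(0) = 0;  2·(-4)·(-3)·∫sin(2x)·cos(5x) dx = 24·(-4/21) = -32/7.
  So ∫_0^π u² dx = π/2 + 8*π + 9*π/2 + 0 + 0 − 32/7 = -32/7 + 13*π.
  (u')² squared terms: (-1)²·∫cos(x)² dx = 1·π/2 = π/2;  (-8)²·∫cos(2x)² dx = 64·π/2 = 32*π;  (15)²·∫sin(5x)² dx = 225·π/2 = 225*π/2.
  (u')² cross terms: 2·(-1)·(-8)·∫cos(x)·cos(2x) dx = 16·(0) = 0;  2·(-1)·(15)·∫cos(x)·sin(5x) dx = -30·(0) = 0;  2·(-8)·(15)·∫cos(2x)·sin(5x) dx = -240·(10/21) = -800/7.
  So ∫_0^π (u')² dx = π/2 + 32*π + 225*π/2 + 0 + 0 − 800/7 = -800/7 + 145*π.
||u||_{H^1}^2 = (-32/7 + 13*π) + (-800/7 + 145*π) = -832/7 + 158*π.


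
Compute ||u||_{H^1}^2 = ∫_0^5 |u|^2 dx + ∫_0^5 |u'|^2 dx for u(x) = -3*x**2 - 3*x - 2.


||u||_{H^1}^2 = 22955/2

The H^1 norm (squared) on an interval (0, L) is
  ||u||_{H^1}^2 = ∫_0^L u(x)^2 dx + ∫_0^L u'(x)^2 dx.
Compute u'(x) = -6*x - 3.
Then u(x)^2 = 9*x**4 + 18*x**3 + 21*x**2 + 12*x + 4 and u'(x)^2 = 36*x**2 + 36*x + 9.
Integrate each monomial from 0 to 5 using ∫_0^5 c·x^n dx = c·5^(n+1)/(n+1):
  ∫_0^5 u(x)^2 dx = ∫_0^5 (9*x^4 + 18*x^3 + 21*x^2 + 12*x + 4) dx. Term by term:
    ∫_0^5 9*x^4 dx = 5625;  ∫_0^5 18*x^3 dx = 5625/2;  ∫_0^5 21*x^2 dx = 875;
    ∫_0^5 12*x dx = 150;  ∫_0^5 4 dx = 20.
  Sum: 5625 + 5625/2 + 875 + 150 + 20 = 18965/2.
  ∫_0^5 u'(x)^2 dx = ∫_0^5 (36*x^2 + 36*x + 9) dx. Term by term:
    ∫_0^5 36*x^2 dx = 1500;  ∫_0^5 36*x dx = 450;  ∫_0^5 9 dx = 45.
  Sum: 1500 + 450 + 45 = 1995.
Adding: ||u||_{H^1}^2 = 18965/2 + 1995 = 22955/2.


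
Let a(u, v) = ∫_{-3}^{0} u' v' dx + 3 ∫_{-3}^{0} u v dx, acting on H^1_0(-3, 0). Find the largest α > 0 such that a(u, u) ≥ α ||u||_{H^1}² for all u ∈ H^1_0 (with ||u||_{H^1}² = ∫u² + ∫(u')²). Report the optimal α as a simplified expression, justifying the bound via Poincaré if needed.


α = 1

Coercivity of a(·,·) on H^1_0(-3, 0) means a(u, u) ≥ α ||u||_{H^1}² for every u ∈ H^1_0.
The interval has length L = 3, and Poincaré/coercivity depend only on L. Here a(u, u) = ∫(u')² + (3)·∫u².
Here c = 3 ≥ 1, so a(u,u) = ∫(u')² + c∫u² ≥ ∫(u')² + ∫u² = ||u||_{H^1}², i.e. α = 1 works. No larger α is possible: a(u,u) ≥ α||u||_{H^1}² means (1−α)∫(u')² ≥ (α−c)∫u², and for the modes u_n = sin(nπ(x−x₀)/L) (x₀ the left endpoint) one has ∫u_n²/∫(u_n')² = (L/(nπ))² → 0, so a(u_n,u_n)/||u_n||_{H^1}² → 1. Hence the optimal constant is α = 1.
Therefore α = 1.


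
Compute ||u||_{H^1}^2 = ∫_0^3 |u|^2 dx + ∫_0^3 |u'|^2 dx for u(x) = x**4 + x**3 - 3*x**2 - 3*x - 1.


||u||_{H^1}^2 = 910023/140

The H^1 norm (squared) on an interval (0, L) is
  ||u||_{H^1}^2 = ∫_0^L u(x)^2 dx + ∫_0^L u'(x)^2 dx.
Compute u'(x) = 4*x**3 + 3*x**2 - 6*x - 3.
Then u(x)^2 = x**8 + 2*x**7 - 5*x**6 - 12*x**5 + x**4 + 16*x**3 + 15*x**2 + 6*x + 1 and u'(x)^2 = 16*x**6 + 24*x**5 - 39*x**4 - 60*x**3 + 18*x**2 + 36*x + 9.
Integrate each monomial from 0 to 3 using ∫_0^3 c·x^n dx = c·3^(n+1)/(n+1):
  ∫_0^3 u(x)^2 dx = ∫_0^3 (x^8 + 2*x^7 - 5*x^6 - 12*x^5 + x^4 + 16*x^3 + 15*x^2 + 6*x + 1) dx. Term by term:
    ∫_0^3 x^8 dx = 2187;  ∫_0^3 2*x^7 dx = 6561/4;  ∫_0^3 -5*x^6 dx = -10935/7;
    ∫_0^3 -12*x^5 dx = -1458;  ∫_0^3 x^4 dx = 243/5;  ∫_0^3 16*x^3 dx = 324;
    ∫_0^3 15*x^2 dx = 135;  ∫_0^3 6*x dx = 27;  ∫_0^3 1 dx = 3.
  Sum: 2187 + 6561/4 − 10935/7 − 1458 + 243/5 + 324 + 135 + 27 + 3 = 188259/140.
  ∫_0^3 u'(x)^2 dx = ∫_0^3 (16*x^6 + 24*x^5 - 39*x^4 - 60*x^3 + 18*x^2 + 36*x + 9) dx. Term by term:
    ∫_0^3 16*x^6 dx = 34992/7;  ∫_0^3 24*x^5 dx = 2916;  ∫_0^3 -39*x^4 dx = -9477/5;
    ∫_0^3 -60*x^3 dx = -1215;  ∫_0^3 18*x^2 dx = 162;  ∫_0^3 36*x dx = 162;
    ∫_0^3 9 dx = 27.
  Sum: 34992/7 + 2916 − 9477/5 − 1215 + 162 + 162 + 27 = 180441/35.
Adding: ||u||_{H^1}^2 = 188259/140 + 180441/35 = 910023/140.


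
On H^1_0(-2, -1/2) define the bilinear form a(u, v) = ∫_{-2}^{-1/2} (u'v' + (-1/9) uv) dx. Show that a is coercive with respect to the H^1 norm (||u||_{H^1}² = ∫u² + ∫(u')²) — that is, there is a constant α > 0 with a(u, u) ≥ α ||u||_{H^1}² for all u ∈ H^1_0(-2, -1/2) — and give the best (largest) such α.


α = (-1 + 4*π^2)/(9 + 4*π^2)

Coercivity of a(·,·) on H^1_0(-2, -1/2) means a(u, u) ≥ α ||u||_{H^1}² for every u ∈ H^1_0.
The interval has length L = 3/2, and Poincaré/coercivity depend only on L. Here a(u, u) = ∫(u')² + (-1/9)·∫u².
Here c = -1/9 < 0 with |c| < (π/L)² = 4*π^2/9, so coercivity still holds. The condition a(u,u) ≥ α||u||_{H^1}² reads (1−α)∫(u')² ≥ (α−c)∫u². Any admissible α is ≤ 1 (rapidly oscillating u have ∫u²/∫(u')² → 0), and α = 1 would force 0 ≥ (1−c)∫u², impossible since c < 1; so 1−α > 0. By the sharp Poincaré inequality on H^1_0 of an interval of length L, ∫(u')² ≥ (π/L)²∫u² with equality for the first sine mode sin(π(x−x₀)/L) (x₀ the left endpoint), so the inequality holds for all u iff (1−α)(π/L)² ≥ α − c, i.e. α ≤ ((π/L)² + c)/((π/L)² + 1) = (1 + c(L/π)²)/(1 + (L/π)²). (Direct route, valid since c ≤ 0: Poincaré gives c∫u² ≥ c(L/π)²∫(u')², so a(u,u) ≥ (1 + c(L/π)²)∫(u')², while ||u||_{H^1}² ≤ (1 + (L/π)²)∫(u')²; dividing yields the same α.) With (π/L)² = 4*π^2/9 and c = -1/9, the largest admissible constant is α = ((π/L)² + c)/((π/L)² + 1).
Simplifying, α = (-1 + 4*π^2)/(9 + 4*π^2).
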